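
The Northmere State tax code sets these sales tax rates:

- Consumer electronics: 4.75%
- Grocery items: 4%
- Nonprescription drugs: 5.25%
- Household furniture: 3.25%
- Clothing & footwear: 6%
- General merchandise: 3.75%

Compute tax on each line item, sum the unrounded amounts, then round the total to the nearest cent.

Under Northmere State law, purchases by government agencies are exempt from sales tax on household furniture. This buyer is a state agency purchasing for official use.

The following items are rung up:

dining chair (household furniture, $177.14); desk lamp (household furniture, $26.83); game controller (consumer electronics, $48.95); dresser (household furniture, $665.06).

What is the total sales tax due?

Dining chair $177.14: household furniture, buyer-exempt → 0% → $0.00
Desk lamp $26.83: household furniture, buyer-exempt → 0% → $0.00
Game controller $48.95: consumer electronics → 4.75% → $2.325125
Dresser $665.06: household furniture, buyer-exempt → 0% → $0.00
Unrounded tax sum = $2.325125 → $2.33

$2.33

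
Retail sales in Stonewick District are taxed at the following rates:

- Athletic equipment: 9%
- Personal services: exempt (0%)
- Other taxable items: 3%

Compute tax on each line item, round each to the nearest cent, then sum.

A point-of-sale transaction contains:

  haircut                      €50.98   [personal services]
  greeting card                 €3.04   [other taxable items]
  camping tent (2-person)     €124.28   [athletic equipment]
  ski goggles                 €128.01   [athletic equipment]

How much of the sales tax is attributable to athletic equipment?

Camping tent (2-person) €124.28: athletic equipment → 9% → €11.19
Ski goggles €128.01: athletic equipment → 9% → €11.52
Tax on athletic equipment = €11.19 + €11.52 = €22.71

€22.71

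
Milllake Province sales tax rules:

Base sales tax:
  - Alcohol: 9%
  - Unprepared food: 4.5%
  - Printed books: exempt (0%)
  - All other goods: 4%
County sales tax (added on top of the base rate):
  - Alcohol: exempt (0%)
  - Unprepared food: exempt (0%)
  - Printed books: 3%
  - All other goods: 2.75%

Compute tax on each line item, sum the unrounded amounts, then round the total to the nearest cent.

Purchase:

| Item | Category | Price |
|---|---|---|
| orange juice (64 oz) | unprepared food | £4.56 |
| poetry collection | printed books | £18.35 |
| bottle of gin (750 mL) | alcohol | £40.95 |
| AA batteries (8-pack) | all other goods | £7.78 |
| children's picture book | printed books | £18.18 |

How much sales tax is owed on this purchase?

£5.51

Orange juice (64 oz) £4.56: unprepared food → 4.5% + 0% county = 4.5% → £0.2052
Poetry collection £18.35: printed books → 0% + 3% county = 3% → £0.5505
Bottle of gin (750 mL) £40.95: alcohol → 9% + 0% county = 9% → £3.6855
AA batteries (8-pack) £7.78: all other goods → 4% + 2.75% county = 6.75% → £0.52515
Children's picture book £18.18: printed books → 0% + 3% county = 3% → £0.5454
Unrounded tax sum = £5.51175 → £5.51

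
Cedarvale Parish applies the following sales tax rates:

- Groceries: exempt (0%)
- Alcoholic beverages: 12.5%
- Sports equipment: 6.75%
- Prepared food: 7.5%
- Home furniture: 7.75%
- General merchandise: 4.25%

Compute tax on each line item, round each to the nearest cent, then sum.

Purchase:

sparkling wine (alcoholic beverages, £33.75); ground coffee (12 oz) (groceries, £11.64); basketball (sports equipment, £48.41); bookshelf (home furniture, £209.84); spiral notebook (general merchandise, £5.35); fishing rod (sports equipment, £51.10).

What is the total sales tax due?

£27.43

Sparkling wine £33.75: alcoholic beverages → 12.5% → £4.22
Ground coffee (12 oz) £11.64: groceries → 0% → £0.00
Basketball £48.41: sports equipment → 6.75% → £3.27
Bookshelf £209.84: home furniture → 7.75% → £16.26
Spiral notebook £5.35: general merchandise → 4.25% → £0.23
Fishing rod £51.10: sports equipment → 6.75% → £3.45
Total tax = £4.22 + £3.27 + £16.26 + £0.23 + £3.45 = £27.43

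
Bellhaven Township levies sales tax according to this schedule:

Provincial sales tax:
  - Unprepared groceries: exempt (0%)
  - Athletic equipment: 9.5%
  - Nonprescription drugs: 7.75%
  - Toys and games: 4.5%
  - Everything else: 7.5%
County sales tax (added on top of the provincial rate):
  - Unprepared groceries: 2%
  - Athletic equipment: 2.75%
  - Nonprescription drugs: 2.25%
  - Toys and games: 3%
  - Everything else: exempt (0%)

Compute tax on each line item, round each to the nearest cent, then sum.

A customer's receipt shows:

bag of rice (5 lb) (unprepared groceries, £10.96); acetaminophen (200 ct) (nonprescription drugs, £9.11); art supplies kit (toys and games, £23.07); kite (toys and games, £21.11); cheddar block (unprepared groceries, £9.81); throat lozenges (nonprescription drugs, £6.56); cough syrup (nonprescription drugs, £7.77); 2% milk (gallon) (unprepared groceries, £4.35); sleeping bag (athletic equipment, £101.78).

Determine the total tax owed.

Bag of rice (5 lb) £10.96: unprepared groceries → 0% + 2% county = 2% → £0.22
Acetaminophen (200 ct) £9.11: nonprescription drugs → 7.75% + 2.25% county = 10% → £0.91
Art supplies kit £23.07: toys and games → 4.5% + 3% county = 7.5% → £1.73
Kite £21.11: toys and games → 4.5% + 3% county = 7.5% → £1.58
Cheddar block £9.81: unprepared groceries → 0% + 2% county = 2% → £0.20
Throat lozenges £6.56: nonprescription drugs → 7.75% + 2.25% county = 10% → £0.66
Cough syrup £7.77: nonprescription drugs → 7.75% + 2.25% county = 10% → £0.78
2% milk (gallon) £4.35: unprepared groceries → 0% + 2% county = 2% → £0.09
Sleeping bag £101.78: athletic equipment → 9.5% + 2.75% county = 12.25% → £12.47
Total tax = £0.22 + £0.91 + £1.73 + £1.58 + £0.20 + £0.66 + £0.78 + £0.09 + £12.47 = £18.64

£18.64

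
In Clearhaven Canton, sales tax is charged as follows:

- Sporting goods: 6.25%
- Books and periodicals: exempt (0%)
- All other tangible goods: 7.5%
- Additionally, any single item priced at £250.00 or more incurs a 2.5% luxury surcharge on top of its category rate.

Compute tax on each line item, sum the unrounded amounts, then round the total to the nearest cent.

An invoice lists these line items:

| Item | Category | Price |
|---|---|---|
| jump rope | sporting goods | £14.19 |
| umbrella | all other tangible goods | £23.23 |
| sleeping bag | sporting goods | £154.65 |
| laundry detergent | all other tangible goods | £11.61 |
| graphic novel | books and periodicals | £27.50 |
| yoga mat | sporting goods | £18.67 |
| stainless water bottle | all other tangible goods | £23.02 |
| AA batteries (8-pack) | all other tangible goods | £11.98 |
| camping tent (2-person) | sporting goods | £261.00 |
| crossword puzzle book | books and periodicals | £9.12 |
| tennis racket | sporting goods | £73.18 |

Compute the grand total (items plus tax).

Jump rope £14.19: sporting goods → 6.25% → £0.886875
Umbrella £23.23: all other tangible goods → 7.5% → £1.74225
Sleeping bag £154.65: sporting goods → 6.25% → £9.665625
Laundry detergent £11.61: all other tangible goods → 7.5% → £0.87075
Graphic novel £27.50: books and periodicals → 0% → £0.00
Yoga mat £18.67: sporting goods → 6.25% → £1.166875
Stainless water bottle £23.02: all other tangible goods → 7.5% → £1.7265
AA batteries (8-pack) £11.98: all other tangible goods → 7.5% → £0.8985
Camping tent (2-person) £261.00: sporting goods → 6.25% + 2.5% surcharge = 8.75% → £22.8375
Crossword puzzle book £9.12: books and periodicals → 0% → £0.00
Tennis racket £73.18: sporting goods → 6.25% → £4.57375
Subtotal = £628.15; unrounded tax = £44.368625 → £44.37; total due = £672.52

£672.52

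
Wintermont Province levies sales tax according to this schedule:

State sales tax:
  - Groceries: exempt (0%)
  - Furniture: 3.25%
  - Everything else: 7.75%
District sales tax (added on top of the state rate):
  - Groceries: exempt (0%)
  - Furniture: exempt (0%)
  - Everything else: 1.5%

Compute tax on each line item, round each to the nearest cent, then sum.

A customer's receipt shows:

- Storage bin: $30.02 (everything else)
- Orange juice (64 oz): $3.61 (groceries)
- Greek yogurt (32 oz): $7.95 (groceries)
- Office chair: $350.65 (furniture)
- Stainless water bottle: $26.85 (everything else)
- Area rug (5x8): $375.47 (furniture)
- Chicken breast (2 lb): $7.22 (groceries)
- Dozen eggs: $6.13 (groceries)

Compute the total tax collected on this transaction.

$28.86

Storage bin $30.02: everything else → 7.75% + 1.5% district = 9.25% → $2.78
Orange juice (64 oz) $3.61: groceries → 0% + 0% district = 0% → $0.00
Greek yogurt (32 oz) $7.95: groceries → 0% + 0% district = 0% → $0.00
Office chair $350.65: furniture → 3.25% + 0% district = 3.25% → $11.40
Stainless water bottle $26.85: everything else → 7.75% + 1.5% district = 9.25% → $2.48
Area rug (5x8) $375.47: furniture → 3.25% + 0% district = 3.25% → $12.20
Chicken breast (2 lb) $7.22: groceries → 0% + 0% district = 0% → $0.00
Dozen eggs $6.13: groceries → 0% + 0% district = 0% → $0.00
Total tax = $2.78 + $11.40 + $2.48 + $12.20 = $28.86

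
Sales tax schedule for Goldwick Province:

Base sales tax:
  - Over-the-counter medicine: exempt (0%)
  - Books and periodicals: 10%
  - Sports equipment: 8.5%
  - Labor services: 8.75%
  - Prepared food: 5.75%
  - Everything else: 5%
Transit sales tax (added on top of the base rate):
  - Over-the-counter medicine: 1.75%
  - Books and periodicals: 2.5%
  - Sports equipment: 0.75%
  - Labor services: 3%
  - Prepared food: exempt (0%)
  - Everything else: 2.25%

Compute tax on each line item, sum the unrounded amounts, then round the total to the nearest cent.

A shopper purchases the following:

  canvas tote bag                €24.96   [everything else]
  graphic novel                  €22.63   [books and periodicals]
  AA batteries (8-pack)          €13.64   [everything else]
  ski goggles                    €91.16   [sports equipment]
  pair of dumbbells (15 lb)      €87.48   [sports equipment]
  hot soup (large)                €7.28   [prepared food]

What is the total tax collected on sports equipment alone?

€16.52

Ski goggles €91.16: sports equipment → 8.5% + 0.75% transit = 9.25% → €8.4323
Pair of dumbbells (15 lb) €87.48: sports equipment → 8.5% + 0.75% transit = 9.25% → €8.0919
Tax on sports equipment: unrounded sum = €16.5242 → €16.52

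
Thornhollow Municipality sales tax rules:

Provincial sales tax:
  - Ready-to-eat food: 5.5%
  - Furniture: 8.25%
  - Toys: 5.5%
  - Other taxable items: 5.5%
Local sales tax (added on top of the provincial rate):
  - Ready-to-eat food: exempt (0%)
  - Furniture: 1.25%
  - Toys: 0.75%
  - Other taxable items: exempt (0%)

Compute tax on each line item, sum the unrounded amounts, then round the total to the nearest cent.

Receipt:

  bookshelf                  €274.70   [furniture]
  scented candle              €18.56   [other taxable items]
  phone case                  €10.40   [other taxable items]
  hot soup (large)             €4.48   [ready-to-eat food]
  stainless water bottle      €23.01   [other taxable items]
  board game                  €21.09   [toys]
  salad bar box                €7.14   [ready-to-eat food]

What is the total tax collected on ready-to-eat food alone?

€0.64

Hot soup (large) €4.48: ready-to-eat food → 5.5% + 0% local = 5.5% → €0.2464
Salad bar box €7.14: ready-to-eat food → 5.5% + 0% local = 5.5% → €0.3927
Tax on ready-to-eat food: unrounded sum = €0.6391 → €0.64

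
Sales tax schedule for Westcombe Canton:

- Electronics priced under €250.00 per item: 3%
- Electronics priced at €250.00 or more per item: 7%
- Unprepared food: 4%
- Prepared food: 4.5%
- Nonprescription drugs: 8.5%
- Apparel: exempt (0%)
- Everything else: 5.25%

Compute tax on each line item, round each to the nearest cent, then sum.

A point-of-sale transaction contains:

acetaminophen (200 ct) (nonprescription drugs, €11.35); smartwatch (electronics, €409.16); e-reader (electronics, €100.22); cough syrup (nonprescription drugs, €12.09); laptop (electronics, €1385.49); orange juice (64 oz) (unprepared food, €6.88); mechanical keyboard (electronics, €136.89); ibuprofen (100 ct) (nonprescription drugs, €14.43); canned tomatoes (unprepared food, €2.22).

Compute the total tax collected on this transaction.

€136.33

Acetaminophen (200 ct) €11.35: nonprescription drugs → 8.5% → €0.96
Smartwatch €409.16: electronics, €250.00 or more → 7% → €28.64
E-reader €100.22: electronics, under €250.00 → 3% → €3.01
Cough syrup €12.09: nonprescription drugs → 8.5% → €1.03
Laptop €1385.49: electronics, €250.00 or more → 7% → €96.98
Orange juice (64 oz) €6.88: unprepared food → 4% → €0.28
Mechanical keyboard €136.89: electronics, under €250.00 → 3% → €4.11
Ibuprofen (100 ct) €14.43: nonprescription drugs → 8.5% → €1.23
Canned tomatoes €2.22: unprepared food → 4% → €0.09
Total tax = €0.96 + €28.64 + €3.01 + €1.03 + €96.98 + €0.28 + €4.11 + €1.23 + €0.09 = €136.33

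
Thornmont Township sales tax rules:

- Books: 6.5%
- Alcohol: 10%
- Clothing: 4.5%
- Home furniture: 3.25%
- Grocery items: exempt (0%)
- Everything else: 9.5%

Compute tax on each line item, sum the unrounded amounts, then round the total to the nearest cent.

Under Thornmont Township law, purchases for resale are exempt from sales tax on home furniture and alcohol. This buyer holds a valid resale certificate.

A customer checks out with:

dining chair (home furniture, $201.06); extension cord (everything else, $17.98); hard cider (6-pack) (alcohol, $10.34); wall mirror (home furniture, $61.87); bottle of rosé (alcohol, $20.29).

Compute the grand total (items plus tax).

Dining chair $201.06: home furniture, buyer-exempt → 0% → $0.00
Extension cord $17.98: everything else → 9.5% → $1.7081
Hard cider (6-pack) $10.34: alcohol, buyer-exempt → 0% → $0.00
Wall mirror $61.87: home furniture, buyer-exempt → 0% → $0.00
Bottle of rosé $20.29: alcohol, buyer-exempt → 0% → $0.00
Subtotal = $311.54; unrounded tax = $1.7081 → $1.71; total due = $313.25

$313.25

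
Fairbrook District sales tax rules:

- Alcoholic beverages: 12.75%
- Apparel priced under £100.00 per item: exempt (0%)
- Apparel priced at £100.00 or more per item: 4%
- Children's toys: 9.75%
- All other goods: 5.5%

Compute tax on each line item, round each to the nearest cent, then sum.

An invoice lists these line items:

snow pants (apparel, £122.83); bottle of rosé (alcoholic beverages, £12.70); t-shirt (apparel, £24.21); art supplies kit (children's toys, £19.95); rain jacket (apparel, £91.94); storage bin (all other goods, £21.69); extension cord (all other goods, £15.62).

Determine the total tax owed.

£10.53

Snow pants £122.83: apparel, £100.00 or more → 4% → £4.91
Bottle of rosé £12.70: alcoholic beverages → 12.75% → £1.62
T-shirt £24.21: apparel, under £100.00 → 0% → £0.00
Art supplies kit £19.95: children's toys → 9.75% → £1.95
Rain jacket £91.94: apparel, under £100.00 → 0% → £0.00
Storage bin £21.69: all other goods → 5.5% → £1.19
Extension cord £15.62: all other goods → 5.5% → £0.86
Total tax = £4.91 + £1.62 + £1.95 + £1.19 + £0.86 = £10.53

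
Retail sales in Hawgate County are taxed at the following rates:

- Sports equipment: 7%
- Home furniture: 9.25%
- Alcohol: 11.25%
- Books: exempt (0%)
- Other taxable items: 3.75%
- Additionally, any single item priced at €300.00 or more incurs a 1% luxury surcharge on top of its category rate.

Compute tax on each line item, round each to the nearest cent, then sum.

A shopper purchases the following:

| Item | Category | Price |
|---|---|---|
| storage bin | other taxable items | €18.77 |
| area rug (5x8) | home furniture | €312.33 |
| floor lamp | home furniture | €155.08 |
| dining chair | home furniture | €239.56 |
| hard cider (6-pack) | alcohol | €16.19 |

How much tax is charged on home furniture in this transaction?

€68.51

Area rug (5x8) €312.33: home furniture → 9.25% + 1% surcharge = 10.25% → €32.01
Floor lamp €155.08: home furniture → 9.25% → €14.34
Dining chair €239.56: home furniture → 9.25% → €22.16
Tax on home furniture = €32.01 + €14.34 + €22.16 = €68.51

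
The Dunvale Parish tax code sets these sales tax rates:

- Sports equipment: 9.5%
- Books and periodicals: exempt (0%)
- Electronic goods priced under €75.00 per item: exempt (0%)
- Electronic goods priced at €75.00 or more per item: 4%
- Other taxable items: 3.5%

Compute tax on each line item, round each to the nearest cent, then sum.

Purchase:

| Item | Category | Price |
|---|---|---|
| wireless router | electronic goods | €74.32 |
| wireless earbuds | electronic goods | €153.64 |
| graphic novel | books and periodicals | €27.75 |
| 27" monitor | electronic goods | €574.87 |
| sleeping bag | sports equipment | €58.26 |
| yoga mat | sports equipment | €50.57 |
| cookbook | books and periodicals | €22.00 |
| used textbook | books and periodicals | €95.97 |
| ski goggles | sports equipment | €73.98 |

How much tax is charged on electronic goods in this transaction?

Wireless router €74.32: electronic goods, under €75.00 → 0% → €0.00
Wireless earbuds €153.64: electronic goods, €75.00 or more → 4% → €6.15
27" monitor €574.87: electronic goods, €75.00 or more → 4% → €22.99
Tax on electronic goods = €0.00 + €6.15 + €22.99 = €29.14

€29.14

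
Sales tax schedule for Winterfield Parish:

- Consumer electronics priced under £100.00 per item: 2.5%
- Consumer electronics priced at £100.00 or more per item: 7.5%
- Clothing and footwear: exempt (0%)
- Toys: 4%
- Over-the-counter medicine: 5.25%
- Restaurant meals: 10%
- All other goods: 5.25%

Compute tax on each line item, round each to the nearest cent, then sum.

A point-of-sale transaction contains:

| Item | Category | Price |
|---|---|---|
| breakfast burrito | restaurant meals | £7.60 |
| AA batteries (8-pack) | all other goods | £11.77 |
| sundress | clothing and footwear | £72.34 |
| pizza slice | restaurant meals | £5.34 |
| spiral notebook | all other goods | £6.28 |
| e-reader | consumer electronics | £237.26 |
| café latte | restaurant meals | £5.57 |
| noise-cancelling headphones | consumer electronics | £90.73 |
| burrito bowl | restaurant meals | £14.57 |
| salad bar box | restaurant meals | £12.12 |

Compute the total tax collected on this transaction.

Breakfast burrito £7.60: restaurant meals → 10% → £0.76
AA batteries (8-pack) £11.77: all other goods → 5.25% → £0.62
Sundress £72.34: clothing and footwear → 0% → £0.00
Pizza slice £5.34: restaurant meals → 10% → £0.53
Spiral notebook £6.28: all other goods → 5.25% → £0.33
E-reader £237.26: consumer electronics, £100.00 or more → 7.5% → £17.79
Café latte £5.57: restaurant meals → 10% → £0.56
Noise-cancelling headphones £90.73: consumer electronics, under £100.00 → 2.5% → £2.27
Burrito bowl £14.57: restaurant meals → 10% → £1.46
Salad bar box £12.12: restaurant meals → 10% → £1.21
Total tax = £0.76 + £0.62 + £0.53 + £0.33 + £17.79 + £0.56 + £2.27 + £1.46 + £1.21 = £25.53

£25.53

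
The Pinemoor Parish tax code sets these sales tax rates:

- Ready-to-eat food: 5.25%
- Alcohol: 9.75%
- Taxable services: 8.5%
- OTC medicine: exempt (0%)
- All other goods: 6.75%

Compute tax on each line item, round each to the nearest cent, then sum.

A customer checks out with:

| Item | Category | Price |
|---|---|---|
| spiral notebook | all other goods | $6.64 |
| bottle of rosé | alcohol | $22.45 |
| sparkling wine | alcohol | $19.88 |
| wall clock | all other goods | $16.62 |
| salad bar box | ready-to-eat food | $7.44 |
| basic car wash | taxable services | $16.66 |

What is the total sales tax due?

Spiral notebook $6.64: all other goods → 6.75% → $0.45
Bottle of rosé $22.45: alcohol → 9.75% → $2.19
Sparkling wine $19.88: alcohol → 9.75% → $1.94
Wall clock $16.62: all other goods → 6.75% → $1.12
Salad bar box $7.44: ready-to-eat food → 5.25% → $0.39
Basic car wash $16.66: taxable services → 8.5% → $1.42
Total tax = $0.45 + $2.19 + $1.94 + $1.12 + $0.39 + $1.42 = $7.51

$7.51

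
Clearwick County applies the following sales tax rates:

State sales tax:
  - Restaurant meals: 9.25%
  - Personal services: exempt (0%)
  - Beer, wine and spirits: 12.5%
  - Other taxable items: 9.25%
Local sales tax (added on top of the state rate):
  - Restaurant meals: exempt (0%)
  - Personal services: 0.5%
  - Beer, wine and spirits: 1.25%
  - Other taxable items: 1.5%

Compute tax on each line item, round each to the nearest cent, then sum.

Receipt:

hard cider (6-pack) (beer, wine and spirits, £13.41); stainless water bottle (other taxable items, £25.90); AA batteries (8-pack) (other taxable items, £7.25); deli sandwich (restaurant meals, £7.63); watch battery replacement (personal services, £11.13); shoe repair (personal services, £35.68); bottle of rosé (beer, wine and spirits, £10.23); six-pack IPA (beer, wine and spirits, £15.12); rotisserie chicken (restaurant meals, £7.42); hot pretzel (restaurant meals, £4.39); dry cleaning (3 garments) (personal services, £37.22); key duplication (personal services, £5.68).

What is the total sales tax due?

£11.16

Hard cider (6-pack) £13.41: beer, wine and spirits → 12.5% + 1.25% local = 13.75% → £1.84
Stainless water bottle £25.90: other taxable items → 9.25% + 1.5% local = 10.75% → £2.78
AA batteries (8-pack) £7.25: other taxable items → 9.25% + 1.5% local = 10.75% → £0.78
Deli sandwich £7.63: restaurant meals → 9.25% + 0% local = 9.25% → £0.71
Watch battery replacement £11.13: personal services → 0% + 0.5% local = 0.5% → £0.06
Shoe repair £35.68: personal services → 0% + 0.5% local = 0.5% → £0.18
Bottle of rosé £10.23: beer, wine and spirits → 12.5% + 1.25% local = 13.75% → £1.41
Six-pack IPA £15.12: beer, wine and spirits → 12.5% + 1.25% local = 13.75% → £2.08
Rotisserie chicken £7.42: restaurant meals → 9.25% + 0% local = 9.25% → £0.69
Hot pretzel £4.39: restaurant meals → 9.25% + 0% local = 9.25% → £0.41
Dry cleaning (3 garments) £37.22: personal services → 0% + 0.5% local = 0.5% → £0.19
Key duplication £5.68: personal services → 0% + 0.5% local = 0.5% → £0.03
Total tax = £1.84 + £2.78 + £0.78 + £0.71 + £0.06 + £0.18 + £1.41 + £2.08 + £0.69 + £0.41 + £0.19 + £0.03 = £11.16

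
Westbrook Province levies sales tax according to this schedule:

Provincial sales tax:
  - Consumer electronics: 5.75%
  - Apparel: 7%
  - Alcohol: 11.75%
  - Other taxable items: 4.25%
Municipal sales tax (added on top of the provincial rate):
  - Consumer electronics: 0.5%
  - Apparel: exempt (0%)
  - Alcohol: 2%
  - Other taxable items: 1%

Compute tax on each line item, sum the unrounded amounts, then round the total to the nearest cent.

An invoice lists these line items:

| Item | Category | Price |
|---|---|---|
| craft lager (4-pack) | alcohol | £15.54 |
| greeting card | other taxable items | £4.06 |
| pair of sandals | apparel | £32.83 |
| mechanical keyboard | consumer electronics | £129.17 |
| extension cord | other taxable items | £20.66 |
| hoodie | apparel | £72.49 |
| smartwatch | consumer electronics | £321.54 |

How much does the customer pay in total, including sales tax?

Craft lager (4-pack) £15.54: alcohol → 11.75% + 2% municipal = 13.75% → £2.13675
Greeting card £4.06: other taxable items → 4.25% + 1% municipal = 5.25% → £0.21315
Pair of sandals £32.83: apparel → 7% + 0% municipal = 7% → £2.2981
Mechanical keyboard £129.17: consumer electronics → 5.75% + 0.5% municipal = 6.25% → £8.073125
Extension cord £20.66: other taxable items → 4.25% + 1% municipal = 5.25% → £1.08465
Hoodie £72.49: apparel → 7% + 0% municipal = 7% → £5.0743
Smartwatch £321.54: consumer electronics → 5.75% + 0.5% municipal = 6.25% → £20.09625
Subtotal = £596.29; unrounded tax = £38.976325 → £38.98; total due = £635.27

£635.27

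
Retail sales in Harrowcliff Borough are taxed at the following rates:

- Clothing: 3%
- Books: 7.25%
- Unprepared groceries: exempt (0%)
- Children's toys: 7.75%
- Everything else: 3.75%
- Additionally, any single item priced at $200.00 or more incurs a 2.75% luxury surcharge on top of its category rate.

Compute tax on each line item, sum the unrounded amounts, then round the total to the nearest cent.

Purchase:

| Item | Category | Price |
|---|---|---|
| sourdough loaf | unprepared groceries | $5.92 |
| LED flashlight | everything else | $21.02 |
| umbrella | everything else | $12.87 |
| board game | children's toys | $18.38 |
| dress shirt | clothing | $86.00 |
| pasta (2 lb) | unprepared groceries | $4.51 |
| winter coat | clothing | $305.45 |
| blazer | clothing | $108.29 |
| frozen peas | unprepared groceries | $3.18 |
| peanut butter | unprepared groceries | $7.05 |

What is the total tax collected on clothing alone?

$23.39

Dress shirt $86.00: clothing → 3% → $2.58
Winter coat $305.45: clothing → 3% + 2.75% surcharge = 5.75% → $17.563375
Blazer $108.29: clothing → 3% → $3.2487
Tax on clothing: unrounded sum = $23.392075 → $23.39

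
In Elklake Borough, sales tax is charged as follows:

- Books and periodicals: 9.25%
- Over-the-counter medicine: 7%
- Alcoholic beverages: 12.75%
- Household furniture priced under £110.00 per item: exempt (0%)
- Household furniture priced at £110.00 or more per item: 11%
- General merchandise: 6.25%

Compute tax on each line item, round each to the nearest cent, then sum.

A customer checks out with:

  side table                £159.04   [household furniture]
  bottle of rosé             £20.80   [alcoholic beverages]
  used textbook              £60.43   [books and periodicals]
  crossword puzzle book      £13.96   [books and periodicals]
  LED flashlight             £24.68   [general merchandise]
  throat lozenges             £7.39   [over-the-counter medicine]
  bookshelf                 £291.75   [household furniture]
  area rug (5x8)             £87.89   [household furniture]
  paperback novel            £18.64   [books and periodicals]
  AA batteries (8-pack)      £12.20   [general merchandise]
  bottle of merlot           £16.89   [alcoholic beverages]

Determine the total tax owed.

Side table £159.04: household furniture, £110.00 or more → 11% → £17.49
Bottle of rosé £20.80: alcoholic beverages → 12.75% → £2.65
Used textbook £60.43: books and periodicals → 9.25% → £5.59
Crossword puzzle book £13.96: books and periodicals → 9.25% → £1.29
LED flashlight £24.68: general merchandise → 6.25% → £1.54
Throat lozenges £7.39: over-the-counter medicine → 7% → £0.52
Bookshelf £291.75: household furniture, £110.00 or more → 11% → £32.09
Area rug (5x8) £87.89: household furniture, under £110.00 → 0% → £0.00
Paperback novel £18.64: books and periodicals → 9.25% → £1.72
AA batteries (8-pack) £12.20: general merchandise → 6.25% → £0.76
Bottle of merlot £16.89: alcoholic beverages → 12.75% → £2.15
Total tax = £17.49 + £2.65 + £5.59 + £1.29 + £1.54 + £0.52 + £32.09 + £1.72 + £0.76 + £2.15 = £65.80

£65.80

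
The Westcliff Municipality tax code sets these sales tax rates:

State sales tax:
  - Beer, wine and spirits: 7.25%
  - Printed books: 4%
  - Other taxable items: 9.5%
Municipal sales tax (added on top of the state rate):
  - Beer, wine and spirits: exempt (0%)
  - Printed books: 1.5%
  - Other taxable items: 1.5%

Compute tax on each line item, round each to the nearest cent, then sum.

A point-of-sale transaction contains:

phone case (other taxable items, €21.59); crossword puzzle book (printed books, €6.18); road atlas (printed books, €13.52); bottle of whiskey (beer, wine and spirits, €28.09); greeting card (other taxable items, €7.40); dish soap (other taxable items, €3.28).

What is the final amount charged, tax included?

Phone case €21.59: other taxable items → 9.5% + 1.5% municipal = 11% → €2.37
Crossword puzzle book €6.18: printed books → 4% + 1.5% municipal = 5.5% → €0.34
Road atlas €13.52: printed books → 4% + 1.5% municipal = 5.5% → €0.74
Bottle of whiskey €28.09: beer, wine and spirits → 7.25% + 0% municipal = 7.25% → €2.04
Greeting card €7.40: other taxable items → 9.5% + 1.5% municipal = 11% → €0.81
Dish soap €3.28: other taxable items → 9.5% + 1.5% municipal = 11% → €0.36
Subtotal = €80.06; tax = €6.66; total due = €86.72

€86.72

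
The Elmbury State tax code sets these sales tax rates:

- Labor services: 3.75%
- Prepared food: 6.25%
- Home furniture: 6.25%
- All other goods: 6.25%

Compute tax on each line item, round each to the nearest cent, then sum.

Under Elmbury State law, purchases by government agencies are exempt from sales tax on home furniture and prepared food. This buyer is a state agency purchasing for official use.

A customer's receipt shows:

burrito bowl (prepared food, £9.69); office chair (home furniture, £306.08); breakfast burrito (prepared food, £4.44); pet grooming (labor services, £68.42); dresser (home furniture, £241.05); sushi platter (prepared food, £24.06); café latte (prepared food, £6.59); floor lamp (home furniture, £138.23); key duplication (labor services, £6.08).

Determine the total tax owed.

£2.80

Burrito bowl £9.69: prepared food, buyer-exempt → 0% → £0.00
Office chair £306.08: home furniture, buyer-exempt → 0% → £0.00
Breakfast burrito £4.44: prepared food, buyer-exempt → 0% → £0.00
Pet grooming £68.42: labor services → 3.75% → £2.57
Dresser £241.05: home furniture, buyer-exempt → 0% → £0.00
Sushi platter £24.06: prepared food, buyer-exempt → 0% → £0.00
Café latte £6.59: prepared food, buyer-exempt → 0% → £0.00
Floor lamp £138.23: home furniture, buyer-exempt → 0% → £0.00
Key duplication £6.08: labor services → 3.75% → £0.23
Total tax = £2.57 + £0.23 = £2.80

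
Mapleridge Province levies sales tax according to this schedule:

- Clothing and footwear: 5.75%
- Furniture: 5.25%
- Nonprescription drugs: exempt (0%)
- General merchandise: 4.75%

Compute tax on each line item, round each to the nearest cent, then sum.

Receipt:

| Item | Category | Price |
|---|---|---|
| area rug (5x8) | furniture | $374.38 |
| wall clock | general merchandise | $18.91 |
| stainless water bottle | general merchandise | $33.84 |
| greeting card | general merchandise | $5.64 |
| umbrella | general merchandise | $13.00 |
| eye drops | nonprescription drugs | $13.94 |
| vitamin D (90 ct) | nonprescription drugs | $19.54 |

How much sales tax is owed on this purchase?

Area rug (5x8) $374.38: furniture → 5.25% → $19.65
Wall clock $18.91: general merchandise → 4.75% → $0.90
Stainless water bottle $33.84: general merchandise → 4.75% → $1.61
Greeting card $5.64: general merchandise → 4.75% → $0.27
Umbrella $13.00: general merchandise → 4.75% → $0.62
Eye drops $13.94: nonprescription drugs → 0% → $0.00
Vitamin D (90 ct) $19.54: nonprescription drugs → 0% → $0.00
Total tax = $19.65 + $0.90 + $1.61 + $0.27 + $0.62 = $23.05

$23.05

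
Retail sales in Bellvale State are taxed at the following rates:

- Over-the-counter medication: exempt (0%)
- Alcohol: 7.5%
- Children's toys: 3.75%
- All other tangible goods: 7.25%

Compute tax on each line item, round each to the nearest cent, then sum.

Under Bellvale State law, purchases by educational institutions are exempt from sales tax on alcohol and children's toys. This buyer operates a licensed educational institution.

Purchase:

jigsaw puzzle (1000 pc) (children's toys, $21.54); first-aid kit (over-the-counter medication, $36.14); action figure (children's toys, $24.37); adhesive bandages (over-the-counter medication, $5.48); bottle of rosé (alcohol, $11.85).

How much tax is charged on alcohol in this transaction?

Bottle of rosé $11.85: alcohol, buyer-exempt → 0% → $0.00
Tax on alcohol = $0.00

$0.00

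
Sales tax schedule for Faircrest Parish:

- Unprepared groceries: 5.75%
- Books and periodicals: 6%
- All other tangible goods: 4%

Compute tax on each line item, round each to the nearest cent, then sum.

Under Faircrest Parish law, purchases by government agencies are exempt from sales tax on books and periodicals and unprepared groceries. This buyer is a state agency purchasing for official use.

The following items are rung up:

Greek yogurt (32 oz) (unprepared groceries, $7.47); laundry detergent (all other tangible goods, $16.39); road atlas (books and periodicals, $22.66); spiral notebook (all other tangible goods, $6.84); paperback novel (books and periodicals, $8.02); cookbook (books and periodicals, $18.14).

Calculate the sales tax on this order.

$0.93

Greek yogurt (32 oz) $7.47: unprepared groceries, buyer-exempt → 0% → $0.00
Laundry detergent $16.39: all other tangible goods → 4% → $0.66
Road atlas $22.66: books and periodicals, buyer-exempt → 0% → $0.00
Spiral notebook $6.84: all other tangible goods → 4% → $0.27
Paperback novel $8.02: books and periodicals, buyer-exempt → 0% → $0.00
Cookbook $18.14: books and periodicals, buyer-exempt → 0% → $0.00
Total tax = $0.66 + $0.27 = $0.93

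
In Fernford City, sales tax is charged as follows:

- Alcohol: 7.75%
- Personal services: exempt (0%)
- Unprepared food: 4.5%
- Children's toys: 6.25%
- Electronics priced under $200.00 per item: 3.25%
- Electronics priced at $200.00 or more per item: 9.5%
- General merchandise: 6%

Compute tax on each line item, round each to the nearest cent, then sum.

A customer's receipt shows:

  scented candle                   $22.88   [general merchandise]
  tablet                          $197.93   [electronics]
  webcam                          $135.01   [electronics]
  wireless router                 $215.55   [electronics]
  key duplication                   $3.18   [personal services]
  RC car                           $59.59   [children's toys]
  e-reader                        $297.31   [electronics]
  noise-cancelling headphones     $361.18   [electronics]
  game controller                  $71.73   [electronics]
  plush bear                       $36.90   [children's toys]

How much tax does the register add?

$103.58

Scented candle $22.88: general merchandise → 6% → $1.37
Tablet $197.93: electronics, under $200.00 → 3.25% → $6.43
Webcam $135.01: electronics, under $200.00 → 3.25% → $4.39
Wireless router $215.55: electronics, $200.00 or more → 9.5% → $20.48
Key duplication $3.18: personal services → 0% → $0.00
RC car $59.59: children's toys → 6.25% → $3.72
E-reader $297.31: electronics, $200.00 or more → 9.5% → $28.24
Noise-cancelling headphones $361.18: electronics, $200.00 or more → 9.5% → $34.31
Game controller $71.73: electronics, under $200.00 → 3.25% → $2.33
Plush bear $36.90: children's toys → 6.25% → $2.31
Total tax = $1.37 + $6.43 + $4.39 + $20.48 + $3.72 + $28.24 + $34.31 + $2.33 + $2.31 = $103.58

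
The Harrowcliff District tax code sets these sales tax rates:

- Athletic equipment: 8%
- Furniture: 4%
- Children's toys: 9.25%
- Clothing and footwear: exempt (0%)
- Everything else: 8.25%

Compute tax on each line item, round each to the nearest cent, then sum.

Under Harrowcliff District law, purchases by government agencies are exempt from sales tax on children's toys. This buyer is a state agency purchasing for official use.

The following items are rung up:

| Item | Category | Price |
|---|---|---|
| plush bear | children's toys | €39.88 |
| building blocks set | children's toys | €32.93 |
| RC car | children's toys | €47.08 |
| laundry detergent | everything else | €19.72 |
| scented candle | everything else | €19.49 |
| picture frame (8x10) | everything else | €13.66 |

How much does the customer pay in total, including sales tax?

Plush bear €39.88: children's toys, buyer-exempt → 0% → €0.00
Building blocks set €32.93: children's toys, buyer-exempt → 0% → €0.00
RC car €47.08: children's toys, buyer-exempt → 0% → €0.00
Laundry detergent €19.72: everything else → 8.25% → €1.63
Scented candle €19.49: everything else → 8.25% → €1.61
Picture frame (8x10) €13.66: everything else → 8.25% → €1.13
Subtotal = €172.76; tax = €4.37; total due = €177.13

€177.13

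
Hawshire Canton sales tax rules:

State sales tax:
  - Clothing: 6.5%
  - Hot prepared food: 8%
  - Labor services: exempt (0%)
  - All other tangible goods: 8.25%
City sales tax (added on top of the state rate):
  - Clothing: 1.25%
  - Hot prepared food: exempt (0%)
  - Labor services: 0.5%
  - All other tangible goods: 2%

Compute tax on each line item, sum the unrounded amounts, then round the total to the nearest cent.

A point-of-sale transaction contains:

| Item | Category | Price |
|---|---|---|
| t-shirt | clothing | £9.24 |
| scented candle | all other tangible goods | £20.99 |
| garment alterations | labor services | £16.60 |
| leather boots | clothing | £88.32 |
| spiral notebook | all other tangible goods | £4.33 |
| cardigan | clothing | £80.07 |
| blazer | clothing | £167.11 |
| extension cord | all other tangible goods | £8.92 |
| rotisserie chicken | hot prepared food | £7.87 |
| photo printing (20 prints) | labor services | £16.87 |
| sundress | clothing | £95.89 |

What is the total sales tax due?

£38.46

T-shirt £9.24: clothing → 6.5% + 1.25% city = 7.75% → £0.7161
Scented candle £20.99: all other tangible goods → 8.25% + 2% city = 10.25% → £2.151475
Garment alterations £16.60: labor services → 0% + 0.5% city = 0.5% → £0.083
Leather boots £88.32: clothing → 6.5% + 1.25% city = 7.75% → £6.8448
Spiral notebook £4.33: all other tangible goods → 8.25% + 2% city = 10.25% → £0.443825
Cardigan £80.07: clothing → 6.5% + 1.25% city = 7.75% → £6.205425
Blazer £167.11: clothing → 6.5% + 1.25% city = 7.75% → £12.951025
Extension cord £8.92: all other tangible goods → 8.25% + 2% city = 10.25% → £0.9143
Rotisserie chicken £7.87: hot prepared food → 8% + 0% city = 8% → £0.6296
Photo printing (20 prints) £16.87: labor services → 0% + 0.5% city = 0.5% → £0.08435
Sundress £95.89: clothing → 6.5% + 1.25% city = 7.75% → £7.431475
Unrounded tax sum = £38.455375 → £38.46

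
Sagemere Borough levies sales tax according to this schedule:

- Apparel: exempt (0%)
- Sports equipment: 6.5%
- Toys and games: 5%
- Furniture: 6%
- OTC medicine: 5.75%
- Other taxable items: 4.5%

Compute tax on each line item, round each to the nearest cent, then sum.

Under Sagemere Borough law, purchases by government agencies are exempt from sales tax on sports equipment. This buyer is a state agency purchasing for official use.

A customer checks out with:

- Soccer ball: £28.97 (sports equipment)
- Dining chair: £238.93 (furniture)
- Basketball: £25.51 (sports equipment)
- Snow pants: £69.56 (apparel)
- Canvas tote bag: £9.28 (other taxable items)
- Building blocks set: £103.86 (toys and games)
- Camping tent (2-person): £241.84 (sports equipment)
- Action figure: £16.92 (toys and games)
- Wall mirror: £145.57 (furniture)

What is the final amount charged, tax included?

Soccer ball £28.97: sports equipment, buyer-exempt → 0% → £0.00
Dining chair £238.93: furniture → 6% → £14.34
Basketball £25.51: sports equipment, buyer-exempt → 0% → £0.00
Snow pants £69.56: apparel → 0% → £0.00
Canvas tote bag £9.28: other taxable items → 4.5% → £0.42
Building blocks set £103.86: toys and games → 5% → £5.19
Camping tent (2-person) £241.84: sports equipment, buyer-exempt → 0% → £0.00
Action figure £16.92: toys and games → 5% → £0.85
Wall mirror £145.57: furniture → 6% → £8.73
Subtotal = £880.44; tax = £29.53; total due = £909.97

£909.97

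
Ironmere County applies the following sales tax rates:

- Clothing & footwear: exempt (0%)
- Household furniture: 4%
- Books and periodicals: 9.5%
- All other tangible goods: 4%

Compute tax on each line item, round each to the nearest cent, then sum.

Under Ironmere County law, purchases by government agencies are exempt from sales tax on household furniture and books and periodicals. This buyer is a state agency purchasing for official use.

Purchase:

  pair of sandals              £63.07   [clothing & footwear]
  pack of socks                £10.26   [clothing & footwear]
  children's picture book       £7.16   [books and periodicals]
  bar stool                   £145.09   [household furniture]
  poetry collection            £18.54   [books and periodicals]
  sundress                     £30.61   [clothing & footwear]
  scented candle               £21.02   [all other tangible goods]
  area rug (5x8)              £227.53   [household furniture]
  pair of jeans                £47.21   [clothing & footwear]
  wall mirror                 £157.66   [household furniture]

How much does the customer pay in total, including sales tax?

Pair of sandals £63.07: clothing & footwear → 0% → £0.00
Pack of socks £10.26: clothing & footwear → 0% → £0.00
Children's picture book £7.16: books and periodicals, buyer-exempt → 0% → £0.00
Bar stool £145.09: household furniture, buyer-exempt → 0% → £0.00
Poetry collection £18.54: books and periodicals, buyer-exempt → 0% → £0.00
Sundress £30.61: clothing & footwear → 0% → £0.00
Scented candle £21.02: all other tangible goods → 4% → £0.84
Area rug (5x8) £227.53: household furniture, buyer-exempt → 0% → £0.00
Pair of jeans £47.21: clothing & footwear → 0% → £0.00
Wall mirror £157.66: household furniture, buyer-exempt → 0% → £0.00
Subtotal = £728.15; tax = £0.84; total due = £728.99

£728.99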